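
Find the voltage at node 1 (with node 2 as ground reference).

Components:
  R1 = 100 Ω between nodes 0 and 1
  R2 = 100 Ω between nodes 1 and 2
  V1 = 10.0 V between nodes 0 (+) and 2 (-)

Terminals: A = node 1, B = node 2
Nodal analysis, taking node 2 as the 0 V reference.
Source V1 fixes V_0 = 10 V.
KCL at each unknown node (sum of currents leaving = 0; resistances in Ω):
  Node 1: (V_1 - 10)/100 + (V_1 - 0)/100 = 0
Collecting terms: 0.02 × V_1 = 0.1  =>  V_1 = 5 V
The requested potential is V_1 = 5 V.

Final answer: V_1 = 5 V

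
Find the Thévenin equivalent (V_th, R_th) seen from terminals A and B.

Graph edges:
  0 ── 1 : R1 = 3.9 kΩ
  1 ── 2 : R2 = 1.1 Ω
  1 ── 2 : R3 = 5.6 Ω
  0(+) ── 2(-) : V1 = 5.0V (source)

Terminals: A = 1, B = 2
Step 1 — V_th is the open-circuit voltage V_A - V_B (nothing connected across the terminals).
Nodal analysis, taking node 2 as the 0 V reference.
Source V1 fixes V_0 = 5 V.
KCL at each unknown node (sum of currents leaving = 0; resistances in Ω):
  Node 1: (V_1 - 5)/3900 + (V_1 - 0)/1.1 + (V_1 - 0)/5.6 = 0
Collecting terms: 1.088 × V_1 = 0.001282  =>  V_1 = 0.001178 V
V_th = V_1 - V_2 = 0.001178 - 0 = 0.001178 V
Step 2 — R_th: zero the source — replace V1 by a short circuit (node 2 merges into node 0) — and find the resistance seen between A (node 1) and B (node 0).
Reduce the network between node 1 (A) and node 0 (B) by series/parallel combination:
  Rp1 = R1 ‖ R2 ‖ R3 (parallel, all between nodes 0 and 1) = 1/(1/3900 + 1/1.1 + 1/5.6) = 0.9192 Ω
R_th = 0.9192 Ω

Final answer: V_th = 0.001178 V, R_th = 0.9192 Ω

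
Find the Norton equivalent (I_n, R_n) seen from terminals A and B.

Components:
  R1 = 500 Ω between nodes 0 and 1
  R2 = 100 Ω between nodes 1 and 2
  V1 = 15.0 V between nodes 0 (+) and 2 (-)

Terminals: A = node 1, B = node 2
Find the Thévenin equivalent first; then I_n = V_th/R_th and R_n = R_th.
Step 1 — V_th is the open-circuit voltage V_A - V_B (nothing connected across the terminals).
Nodal analysis, taking node 2 as the 0 V reference.
Source V1 fixes V_0 = 15 V.
KCL at each unknown node (sum of currents leaving = 0; resistances in Ω):
  Node 1: (V_1 - 15)/500 + (V_1 - 0)/100 = 0
Collecting terms: 0.012 × V_1 = 0.03  =>  V_1 = 2.5 V
V_th = V_1 - V_2 = 2.5 - 0 = 2.5 V
Step 2 — R_th: zero the source — replace V1 by a short circuit (node 2 merges into node 0) — and find the resistance seen between A (node 1) and B (node 0).
Reduce the network between node 1 (A) and node 0 (B) by series/parallel combination:
  Rp1 = R1 ‖ R2 (parallel, both between nodes 0 and 1) = 1/(1/500 + 1/100) = 83.33 Ω
R_th = 83.33 Ω
I_n = V_th/R_th = 2.5/83.33 = 0.03 A, and R_n = R_th = 83.33 Ω

Final answer: I_n = 0.03 A, R_n = 83.33 Ω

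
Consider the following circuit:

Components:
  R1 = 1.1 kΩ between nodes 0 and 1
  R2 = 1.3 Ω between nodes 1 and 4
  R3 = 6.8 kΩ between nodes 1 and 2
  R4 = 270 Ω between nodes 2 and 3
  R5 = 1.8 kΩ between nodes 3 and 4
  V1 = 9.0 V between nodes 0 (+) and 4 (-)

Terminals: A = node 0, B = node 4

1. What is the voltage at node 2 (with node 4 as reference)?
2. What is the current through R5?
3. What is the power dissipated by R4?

Nodal analysis, taking node 4 as the 0 V reference.
Source V1 fixes V_0 = 9 V.
KCL at each unknown node (sum of currents leaving = 0; resistances in Ω):
  Node 1: (V_1 - 9)/1100 + (V_1 - 0)/1.3 + (V_1 - V_2)/6800 = 0
  Node 2: (V_2 - V_1)/6800 + (V_2 - V_3)/270 = 0
  Node 3: (V_3 - V_2)/270 + (V_3 - 0)/1800 = 0
Collecting terms (coefficients in siemens):
  0.7703·V_1 - 0.0001471·V_2 = 0.008182
  0.003851·V_2 - 0.0001471·V_1 - 0.003704·V_3 = 0
  0.004259·V_3 - 0.003704·V_2 = 0
Solving these 3 simultaneous equations (Gaussian elimination) gives:
  V_1 = 0.01062 V, V_2 = 0.002479 V, V_3 = 0.002156 V
Part 1:
  Read off the nodal solution: V_2 = 0.002479 V
Part 2:
  I_R5 = (V_3 - V_4)/R5 = (0.002156 - 0)/1800 = 0.000001198 A
  Magnitude: I_R5 = 0.000001198 A
Part 3:
  I_R4 = (V_2 - V_3)/R4 = (0.002479 - 0.002156)/270 = 0.000001198 A
  P_R4 = I_R4² × R4 = (0.000001198)² × 270 = 0.0000000003872 W

Final answers:
1. V_2 = 0.002479 V
2. I_R5 = 1.198e-06 A
3. P_R4 = 3.872e-10 W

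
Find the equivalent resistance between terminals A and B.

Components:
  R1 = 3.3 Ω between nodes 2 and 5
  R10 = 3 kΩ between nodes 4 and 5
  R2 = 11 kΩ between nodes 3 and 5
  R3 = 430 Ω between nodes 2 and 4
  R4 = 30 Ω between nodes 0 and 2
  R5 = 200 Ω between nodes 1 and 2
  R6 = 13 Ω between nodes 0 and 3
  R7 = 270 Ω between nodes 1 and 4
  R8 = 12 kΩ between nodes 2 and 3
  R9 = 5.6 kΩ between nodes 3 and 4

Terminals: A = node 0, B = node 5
The network is not a plain series/parallel combination. Inject a 1 A test current into terminal A (node 0) and return it from terminal B (node 5); then R_eq = V_A / (1 A).
Nodal analysis, taking node 5 as the 0 V reference.
Current source I_test pushes 1 A into node 0 and draws it out of node 5.
KCL at each unknown node (sum of currents leaving = 0; resistances in Ω):
  Node 0: (V_0 - V_2)/30 + (V_0 - V_3)/13 - 1 = 0
  Node 1: (V_1 - V_2)/200 + (V_1 - V_4)/270 = 0
  Node 2: (V_2 - V_0)/30 + (V_2 - V_1)/200 + (V_2 - 0)/3.3 + (V_2 - V_4)/430 + (V_2 - V_3)/12000 = 0
  Node 3: (V_3 - V_0)/13 + (V_3 - V_2)/12000 + (V_3 - 0)/11000 + (V_3 - V_4)/5600 = 0
  Node 4: (V_4 - V_1)/270 + (V_4 - V_2)/430 + (V_4 - V_3)/5600 + (V_4 - 0)/3000 = 0
Collecting terms (coefficients in siemens):
  0.1103·V_0 - 0.03333·V_2 - 0.07692·V_3 = 1
  0.008704·V_1 - 0.005·V_2 - 0.003704·V_4 = 0
  0.3438·V_2 - 0.03333·V_0 - 0.005·V_1 - 0.00008333·V_3 - 0.002326·V_4 = 0
  0.07728·V_3 - 0.07692·V_0 - 0.00008333·V_2 - 0.0001786·V_4 = 0
  0.006541·V_4 - 0.003704·V_1 - 0.002326·V_2 - 0.0001786·V_3 = 0
Solving these 5 simultaneous equations (Gaussian elimination) gives:
  V_0 = 32.97 V, V_1 = 3.644 V, V_2 = 3.286 V, V_3 = 32.83 V
  V_4 = 4.128 V
R_eq = V_0 / 1 A = 32.97 Ω

Final answer: 32.97 Ω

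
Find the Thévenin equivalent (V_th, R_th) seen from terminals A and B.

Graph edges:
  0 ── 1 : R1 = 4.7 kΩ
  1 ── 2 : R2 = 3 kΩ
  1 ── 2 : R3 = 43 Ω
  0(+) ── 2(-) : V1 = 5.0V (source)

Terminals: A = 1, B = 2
Step 1 — V_th is the open-circuit voltage V_A - V_B (nothing connected across the terminals).
Nodal analysis, taking node 2 as the 0 V reference.
Source V1 fixes V_0 = 5 V.
KCL at each unknown node (sum of currents leaving = 0; resistances in Ω):
  Node 1: (V_1 - 5)/4700 + (V_1 - 0)/3000 + (V_1 - 0)/43 = 0
Collecting terms: 0.0238 × V_1 = 0.001064  =>  V_1 = 0.0447 V
V_th = V_1 - V_2 = 0.0447 - 0 = 0.0447 V
Step 2 — R_th: zero the source — replace V1 by a short circuit (node 2 merges into node 0) — and find the resistance seen between A (node 1) and B (node 0).
Reduce the network between node 1 (A) and node 0 (B) by series/parallel combination:
  Rp1 = R1 ‖ R2 ‖ R3 (parallel, all between nodes 0 and 1) = 1/(1/4700 + 1/3000 + 1/43) = 42.01 Ω
R_th = 42.01 Ω

Final answer: V_th = 0.0447 V, R_th = 42.01 Ω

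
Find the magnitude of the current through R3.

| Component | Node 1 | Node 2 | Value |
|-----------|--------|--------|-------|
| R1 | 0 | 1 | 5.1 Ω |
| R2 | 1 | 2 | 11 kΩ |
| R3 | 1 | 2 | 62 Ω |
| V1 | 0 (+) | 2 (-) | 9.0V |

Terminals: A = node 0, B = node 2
Nodal analysis, taking node 2 as the 0 V reference.
Source V1 fixes V_0 = 9 V.
KCL at each unknown node (sum of currents leaving = 0; resistances in Ω):
  Node 1: (V_1 - 9)/5.1 + (V_1 - 0)/11000 + (V_1 - 0)/62 = 0
Collecting terms: 0.2123 × V_1 = 1.765  =>  V_1 = 8.312 V
I_R3 = (V_1 - V_2)/R3 = (8.312 - 0)/62 = 0.1341 A
|I_R3| = 0.1341 A

Final answer: |I_R3| = 0.1341 A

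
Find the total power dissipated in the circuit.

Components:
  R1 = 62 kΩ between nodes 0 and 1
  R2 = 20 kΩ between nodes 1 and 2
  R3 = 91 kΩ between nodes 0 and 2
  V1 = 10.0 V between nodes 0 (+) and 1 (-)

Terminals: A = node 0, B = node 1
Nodal analysis, taking node 1 as the 0 V reference.
Source V1 fixes V_0 = 10 V.
KCL at each unknown node (sum of currents leaving = 0; resistances in Ω):
  Node 2: (V_2 - 0)/20000 + (V_2 - 10)/91000 = 0
Collecting terms: 0.00006099 × V_2 = 0.0001099  =>  V_2 = 1.802 V
Power in each resistor, P = (ΔV)²/R:
  P_R1 = (10 - 0)²/62000 = 0.001613 W
  P_R2 = (0 - 1.802)²/20000 = 0.0001623 W
  P_R3 = (10 - 1.802)²/91000 = 0.0007386 W
P_total = P_R1 + P_R2 + P_R3 = 0.002514 W

Final answer: 0.002514 W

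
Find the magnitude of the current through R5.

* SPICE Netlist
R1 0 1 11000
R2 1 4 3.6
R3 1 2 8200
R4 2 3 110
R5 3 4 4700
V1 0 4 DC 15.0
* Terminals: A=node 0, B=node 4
Nodal analysis, taking node 4 as the 0 V reference.
Source V1 fixes V_0 = 15 V.
KCL at each unknown node (sum of currents leaving = 0; resistances in Ω):
  Node 1: (V_1 - 15)/11000 + (V_1 - 0)/3.6 + (V_1 - V_2)/8200 = 0
  Node 2: (V_2 - V_1)/8200 + (V_2 - V_3)/110 = 0
  Node 3: (V_3 - V_2)/110 + (V_3 - 0)/4700 = 0
Collecting terms (coefficients in siemens):
  0.278·V_1 - 0.000122·V_2 = 0.001364
  0.009213·V_2 - 0.000122·V_1 - 0.009091·V_3 = 0
  0.009304·V_3 - 0.009091·V_2 = 0
Solving these 3 simultaneous equations (Gaussian elimination) gives:
  V_1 = 0.004906 V, V_2 = 0.001814 V, V_3 = 0.001772 V
I_R5 = (V_3 - V_4)/R5 = (0.001772 - 0)/4700 = 0.0000003771 A
|I_R5| = 0.0000003771 A

Final answer: |I_R5| = 3.771e-07 A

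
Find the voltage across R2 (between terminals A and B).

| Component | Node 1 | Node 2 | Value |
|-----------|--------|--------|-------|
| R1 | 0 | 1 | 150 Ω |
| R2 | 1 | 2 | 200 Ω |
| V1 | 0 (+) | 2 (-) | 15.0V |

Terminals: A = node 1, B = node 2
R1 and R2 are in series across V1 (node 0 → node 1 → node 2), and the output A–B is taken across R2, so this is a voltage divider.
Series current: I = V1/(R1 + R2) = 15/(150 + 200) = 15/350 = 0.04286 A
V_R2 = I × R2 = V1 × R2/(R1 + R2) = 15 × 200/350 = 8.571 V

Final answer: 8.571 V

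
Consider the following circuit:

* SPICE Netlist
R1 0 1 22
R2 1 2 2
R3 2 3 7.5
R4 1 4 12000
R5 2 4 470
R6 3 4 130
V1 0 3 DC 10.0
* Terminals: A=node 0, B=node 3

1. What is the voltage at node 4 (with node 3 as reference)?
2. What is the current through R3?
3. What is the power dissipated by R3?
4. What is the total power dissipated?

Nodal analysis, taking node 3 as the 0 V reference.
Source V1 fixes V_0 = 10 V.
KCL at each unknown node (sum of currents leaving = 0; resistances in Ω):
  Node 1: (V_1 - 10)/22 + (V_1 - V_2)/2 + (V_1 - V_4)/12000 = 0
  Node 2: (V_2 - V_1)/2 + (V_2 - 0)/7.5 + (V_2 - V_4)/470 = 0
  Node 4: (V_4 - V_1)/12000 + (V_4 - V_2)/470 + (V_4 - 0)/130 = 0
Collecting terms (coefficients in siemens):
  0.5455·V_1 - 0.5·V_2 - 0.00008333·V_4 = 0.4545
  0.6355·V_2 - 0.5·V_1 - 0.002128·V_4 = 0
  0.009903·V_4 - 0.00008333·V_1 - 0.002128·V_2 = 0
Solving these 3 simultaneous equations (Gaussian elimination) gives:
  V_1 = 2.994 V, V_2 = 2.358 V, V_4 = 0.5317 V
Part 1:
  Read off the nodal solution: V_4 = 0.5317 V
Part 2:
  I_R3 = (V_2 - V_3)/R3 = (2.358 - 0)/7.5 = 0.3144 A
  Magnitude: I_R3 = 0.3144 A
Part 3:
  I_R3 = (V_2 - V_3)/R3 = (2.358 - 0)/7.5 = 0.3144 A
  P_R3 = I_R3² × R3 = (0.3144)² × 7.5 = 0.7412 W
Part 4:
  Power in each resistor, P = (ΔV)²/R:
    P_R1 = (10 - 2.994)²/22 = 2.231 W
    P_R2 = (2.994 - 2.358)²/2 = 0.2026 W
    P_R3 = (2.358 - 0)²/7.5 = 0.7412 W
    P_R4 = (2.994 - 0.5317)²/12000 = 0.0005053 W
    P_R5 = (2.358 - 0.5317)²/470 = 0.007094 W
    P_R6 = (0 - 0.5317)²/130 = 0.002175 W
  P_total = P_R1 + P_R2 + P_R3 + P_R4 + P_R5 + P_R6 = 3.184 W

Final answers:
1. V_4 = 0.5317 V
2. I_R3 = 0.3144 A
3. P_R3 = 0.7412 W
4. P_total = 3.184 W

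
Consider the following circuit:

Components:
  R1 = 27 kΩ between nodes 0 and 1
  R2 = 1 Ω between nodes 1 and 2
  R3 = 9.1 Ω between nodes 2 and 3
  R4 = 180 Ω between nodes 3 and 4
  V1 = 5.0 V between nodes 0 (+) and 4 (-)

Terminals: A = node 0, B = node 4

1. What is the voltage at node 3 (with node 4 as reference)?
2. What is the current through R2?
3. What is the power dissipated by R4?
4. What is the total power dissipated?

Nodal analysis, taking node 4 as the 0 V reference.
Source V1 fixes V_0 = 5 V.
KCL at each unknown node (sum of currents leaving = 0; resistances in Ω):
  Node 1: (V_1 - 5)/27000 + (V_1 - V_2)/1 = 0
  Node 2: (V_2 - V_1)/1 + (V_2 - V_3)/9.1 = 0
  Node 3: (V_3 - V_2)/9.1 + (V_3 - 0)/180 = 0
Collecting terms (coefficients in siemens):
  1·V_1 - 1·V_2 = 0.0001852
  1.11·V_2 - 1·V_1 - 0.1099·V_3 = 0
  0.1154·V_3 - 0.1099·V_2 = 0
Solving these 3 simultaneous equations (Gaussian elimination) gives:
  V_1 = 0.03496 V, V_2 = 0.03477 V, V_3 = 0.0331 V
Part 1:
  Read off the nodal solution: V_3 = 0.0331 V
Part 2:
  I_R2 = (V_1 - V_2)/R2 = (0.03496 - 0.03477)/1 = 0.0001839 A
  Magnitude: I_R2 = 0.0001839 A
Part 3:
  I_R4 = (V_3 - V_4)/R4 = (0.0331 - 0)/180 = 0.0001839 A
  P_R4 = I_R4² × R4 = (0.0001839)² × 180 = 0.000006087 W
Part 4:
  Power in each resistor, P = (ΔV)²/R:
    P_R1 = (5 - 0.03496)²/27000 = 0.000913 W
    P_R2 = (0.03496 - 0.03477)²/1 = 0.00000003382 W
    P_R3 = (0.03477 - 0.0331)²/9.1 = 0.0000003077 W
    P_R4 = (0.0331 - 0)²/180 = 0.000006087 W
  P_total = P_R1 + P_R2 + P_R3 + P_R4 = 0.0009195 W

Final answers:
1. V_3 = 0.0331 V
2. I_R2 = 0.0001839 A
3. P_R4 = 6.087e-06 W
4. P_total = 0.0009195 W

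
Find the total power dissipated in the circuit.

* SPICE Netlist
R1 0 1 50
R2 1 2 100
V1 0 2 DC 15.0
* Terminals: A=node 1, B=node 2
Nodal analysis, taking node 2 as the 0 V reference.
Source V1 fixes V_0 = 15 V.
KCL at each unknown node (sum of currents leaving = 0; resistances in Ω):
  Node 1: (V_1 - 15)/50 + (V_1 - 0)/100 = 0
Collecting terms: 0.03 × V_1 = 0.3  =>  V_1 = 10 V
Power in each resistor, P = (ΔV)²/R:
  P_R1 = (15 - 10)²/50 = 0.5 W
  P_R2 = (10 - 0)²/100 = 1 W
P_total = P_R1 + P_R2 = 1.5 W

Final answer: 1.5 W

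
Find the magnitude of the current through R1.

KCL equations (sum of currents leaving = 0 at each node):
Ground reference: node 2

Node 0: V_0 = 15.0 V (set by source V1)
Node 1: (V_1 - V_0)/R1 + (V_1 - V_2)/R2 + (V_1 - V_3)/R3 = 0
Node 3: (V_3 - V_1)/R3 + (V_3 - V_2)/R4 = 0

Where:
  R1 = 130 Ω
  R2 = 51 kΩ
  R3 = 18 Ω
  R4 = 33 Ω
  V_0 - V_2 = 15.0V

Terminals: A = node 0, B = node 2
Nodal analysis, taking node 2 as the 0 V reference.
Source V1 fixes V_0 = 15 V.
KCL at each unknown node (sum of currents leaving = 0; resistances in Ω):
  Node 1: (V_1 - 15)/130 + (V_1 - 0)/51000 + (V_1 - V_3)/18 = 0
  Node 3: (V_3 - V_1)/18 + (V_3 - 0)/33 = 0
Collecting terms (coefficients in siemens):
  0.06327·V_1 - 0.05556·V_3 = 0.1154
  0.08586·V_3 - 0.05556·V_1 = 0
Determinant D = (0.06327)(0.08586) - (-0.05556)(-0.05556) = 0.002346
V_1 = [(0.1154)(0.08586) - (-0.05556)(0)]/D = 4.223 V
V_3 = [(0.06327)(0) - (0.1154)(-0.05556)]/D = 2.733 V
I_R1 = (V_0 - V_1)/R1 = (15 - 4.223)/130 = 0.0829 A
|I_R1| = 0.0829 A

Final answer: |I_R1| = 0.0829 A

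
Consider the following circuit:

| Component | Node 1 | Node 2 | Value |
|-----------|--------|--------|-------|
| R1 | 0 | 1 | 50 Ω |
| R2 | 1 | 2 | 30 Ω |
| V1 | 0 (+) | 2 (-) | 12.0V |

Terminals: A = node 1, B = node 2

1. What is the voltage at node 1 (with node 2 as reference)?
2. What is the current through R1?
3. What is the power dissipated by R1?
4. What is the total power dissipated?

Nodal analysis, taking node 2 as the 0 V reference.
Source V1 fixes V_0 = 12 V.
KCL at each unknown node (sum of currents leaving = 0; resistances in Ω):
  Node 1: (V_1 - 12)/50 + (V_1 - 0)/30 = 0
Collecting terms: 0.05333 × V_1 = 0.24  =>  V_1 = 4.5 V
Part 1:
  Read off the nodal solution: V_1 = 4.5 V
Part 2:
  I_R1 = (V_0 - V_1)/R1 = (12 - 4.5)/50 = 0.15 A
  Magnitude: I_R1 = 0.15 A
Part 3:
  I_R1 = (V_0 - V_1)/R1 = (12 - 4.5)/50 = 0.15 A
  P_R1 = I_R1² × R1 = (0.15)² × 50 = 1.125 W
Part 4:
  Power in each resistor, P = (ΔV)²/R:
    P_R1 = (12 - 4.5)²/50 = 1.125 W
    P_R2 = (4.5 - 0)²/30 = 0.675 W
  P_total = P_R1 + P_R2 = 1.8 W

Final answers:
1. V_1 = 4.5 V
2. I_R1 = 0.15 A
3. P_R1 = 1.125 W
4. P_total = 1.8 W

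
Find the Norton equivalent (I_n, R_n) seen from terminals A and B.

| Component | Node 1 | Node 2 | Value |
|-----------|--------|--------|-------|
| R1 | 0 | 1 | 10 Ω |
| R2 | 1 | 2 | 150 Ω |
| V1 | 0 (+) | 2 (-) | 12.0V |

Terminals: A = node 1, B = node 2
Find the Thévenin equivalent first; then I_n = V_th/R_th and R_n = R_th.
Step 1 — V_th is the open-circuit voltage V_A - V_B (nothing connected across the terminals).
Nodal analysis, taking node 2 as the 0 V reference.
Source V1 fixes V_0 = 12 V.
KCL at each unknown node (sum of currents leaving = 0; resistances in Ω):
  Node 1: (V_1 - 12)/10 + (V_1 - 0)/150 = 0
Collecting terms: 0.1067 × V_1 = 1.2  =>  V_1 = 11.25 V
V_th = V_1 - V_2 = 11.25 - 0 = 11.25 V
Step 2 — R_th: zero the source — replace V1 by a short circuit (node 2 merges into node 0) — and find the resistance seen between A (node 1) and B (node 0).
Reduce the network between node 1 (A) and node 0 (B) by series/parallel combination:
  Rp1 = R1 ‖ R2 (parallel, both between nodes 0 and 1) = 1/(1/10 + 1/150) = 9.375 Ω
R_th = 9.375 Ω
I_n = V_th/R_th = 11.25/9.375 = 1.2 A, and R_n = R_th = 9.375 Ω

Final answer: I_n = 1.2 A, R_n = 9.375 Ω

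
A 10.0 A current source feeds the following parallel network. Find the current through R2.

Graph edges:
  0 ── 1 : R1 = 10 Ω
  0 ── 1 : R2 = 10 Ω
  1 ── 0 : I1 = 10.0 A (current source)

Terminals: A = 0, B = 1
All resistors sit directly between nodes 0 and 1, so they are in parallel and share one voltage V; the full source current 10 A splits among them.
1/R_par = 1/10 + 1/10 = 0.2 S  =>  R_par = 5 Ω
V = I × R_par = 10 × 5 = 50 V
I_R2 = V/R2 = 50/10 = 5 A

Final answer: 5 A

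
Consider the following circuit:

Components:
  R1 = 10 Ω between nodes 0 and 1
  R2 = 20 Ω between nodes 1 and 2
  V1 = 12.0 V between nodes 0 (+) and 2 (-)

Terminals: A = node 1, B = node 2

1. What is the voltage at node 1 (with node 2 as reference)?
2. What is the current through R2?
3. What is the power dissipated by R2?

Nodal analysis, taking node 2 as the 0 V reference.
Source V1 fixes V_0 = 12 V.
KCL at each unknown node (sum of currents leaving = 0; resistances in Ω):
  Node 1: (V_1 - 12)/10 + (V_1 - 0)/20 = 0
Collecting terms: 0.15 × V_1 = 1.2  =>  V_1 = 8 V
Part 1:
  Read off the nodal solution: V_1 = 8 V
Part 2:
  I_R2 = (V_1 - V_2)/R2 = (8 - 0)/20 = 0.4 A
  Magnitude: I_R2 = 0.4 A
Part 3:
  I_R2 = (V_1 - V_2)/R2 = (8 - 0)/20 = 0.4 A
  P_R2 = I_R2² × R2 = (0.4)² × 20 = 3.2 W

Final answers:
1. V_1 = 8 V
2. I_R2 = 0.4 A
3. P_R2 = 3.2 W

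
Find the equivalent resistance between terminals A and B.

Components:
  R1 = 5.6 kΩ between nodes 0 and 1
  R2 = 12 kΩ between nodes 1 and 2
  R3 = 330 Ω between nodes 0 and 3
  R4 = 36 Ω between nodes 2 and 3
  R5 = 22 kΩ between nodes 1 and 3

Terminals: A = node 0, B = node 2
The network is not a plain series/parallel combination. Inject a 1 A test current into terminal A (node 0) and return it from terminal B (node 2); then R_eq = V_A / (1 A).
Nodal analysis, taking node 2 as the 0 V reference.
Current source I_test pushes 1 A into node 0 and draws it out of node 2.
KCL at each unknown node (sum of currents leaving = 0; resistances in Ω):
  Node 0: (V_0 - V_1)/5600 + (V_0 - V_3)/330 - 1 = 0
  Node 1: (V_1 - V_0)/5600 + (V_1 - 0)/12000 + (V_1 - V_3)/22000 = 0
  Node 3: (V_3 - V_0)/330 + (V_3 - V_1)/22000 + (V_3 - 0)/36 = 0
Collecting terms (coefficients in siemens):
  0.003209·V_0 - 0.0001786·V_1 - 0.00303·V_3 = 1
  0.0003074·V_1 - 0.0001786·V_0 - 0.00004545·V_3 = 0
  0.03085·V_3 - 0.00303·V_0 - 0.00004545·V_1 = 0
Solving these 3 simultaneous equations (Gaussian elimination) gives:
  V_0 = 356.9 V, V_1 = 212.6 V, V_3 = 35.36 V
R_eq = V_0 / 1 A = 356.9 Ω

Final answer: 356.9 Ω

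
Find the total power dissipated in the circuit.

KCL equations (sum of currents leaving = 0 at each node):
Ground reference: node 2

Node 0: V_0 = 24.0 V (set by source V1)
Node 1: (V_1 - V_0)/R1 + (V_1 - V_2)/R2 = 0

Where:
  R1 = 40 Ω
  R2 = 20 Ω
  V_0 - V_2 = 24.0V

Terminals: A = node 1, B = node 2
Nodal analysis, taking node 2 as the 0 V reference.
Source V1 fixes V_0 = 24 V.
KCL at each unknown node (sum of currents leaving = 0; resistances in Ω):
  Node 1: (V_1 - 24)/40 + (V_1 - 0)/20 = 0
Collecting terms: 0.075 × V_1 = 0.6  =>  V_1 = 8 V
Power in each resistor, P = (ΔV)²/R:
  P_R1 = (24 - 8)²/40 = 6.4 W
  P_R2 = (8 - 0)²/20 = 3.2 W
P_total = P_R1 + P_R2 = 9.6 W

Final answer: 9.6 W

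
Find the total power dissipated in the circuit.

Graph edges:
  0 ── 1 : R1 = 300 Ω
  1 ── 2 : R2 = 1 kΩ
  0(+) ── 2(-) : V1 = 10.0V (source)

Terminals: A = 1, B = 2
Nodal analysis, taking node 2 as the 0 V reference.
Source V1 fixes V_0 = 10 V.
KCL at each unknown node (sum of currents leaving = 0; resistances in Ω):
  Node 1: (V_1 - 10)/300 + (V_1 - 0)/1000 = 0
Collecting terms: 0.004333 × V_1 = 0.03333  =>  V_1 = 7.692 V
Power in each resistor, P = (ΔV)²/R:
  P_R1 = (10 - 7.692)²/300 = 0.01775 W
  P_R2 = (7.692 - 0)²/1000 = 0.05917 W
P_total = P_R1 + P_R2 = 0.07692 W

Final answer: 0.07692 W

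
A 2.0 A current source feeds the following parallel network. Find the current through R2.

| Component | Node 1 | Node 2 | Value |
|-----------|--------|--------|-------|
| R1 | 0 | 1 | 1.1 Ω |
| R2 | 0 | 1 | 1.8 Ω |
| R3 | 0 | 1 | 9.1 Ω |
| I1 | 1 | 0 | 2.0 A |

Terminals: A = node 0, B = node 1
All resistors sit directly between nodes 0 and 1, so they are in parallel and share one voltage V; the full source current 2 A splits among them.
1/R_par = 1/1.1 + 1/1.8 + 1/9.1 = 1.575 S  =>  R_par = 0.6351 Ω
V = I × R_par = 2 × 0.6351 = 1.27 V
I_R2 = V/R2 = 1.27/1.8 = 0.7057 A

Final answer: 0.7057 A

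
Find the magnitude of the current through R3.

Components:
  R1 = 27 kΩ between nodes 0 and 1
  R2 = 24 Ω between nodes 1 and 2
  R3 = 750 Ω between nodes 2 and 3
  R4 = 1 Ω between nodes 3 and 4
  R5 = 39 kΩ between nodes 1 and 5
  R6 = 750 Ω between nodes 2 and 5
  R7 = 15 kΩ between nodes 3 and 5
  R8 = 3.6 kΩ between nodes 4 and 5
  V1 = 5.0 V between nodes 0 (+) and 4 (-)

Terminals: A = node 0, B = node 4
Nodal analysis, taking node 4 as the 0 V reference.
Source V1 fixes V_0 = 5 V.
KCL at each unknown node (sum of currents leaving = 0; resistances in Ω):
  Node 1: (V_1 - 5)/27000 + (V_1 - V_2)/24 + (V_1 - V_5)/39000 = 0
  Node 2: (V_2 - V_1)/24 + (V_2 - V_3)/750 + (V_2 - V_5)/750 = 0
  Node 3: (V_3 - V_2)/750 + (V_3 - 0)/1 + (V_3 - V_5)/15000 = 0
  Node 5: (V_5 - V_1)/39000 + (V_5 - V_2)/750 + (V_5 - V_3)/15000 + (V_5 - 0)/3600 = 0
Collecting terms (coefficients in siemens):
  0.04173·V_1 - 0.04167·V_2 - 0.00002564·V_5 = 0.0001852
  0.04433·V_2 - 0.04167·V_1 - 0.001333·V_3 - 0.001333·V_5 = 0
  1.001·V_3 - 0.001333·V_2 - 0.00006667·V_5 = 0
  0.001703·V_5 - 0.00002564·V_1 - 0.001333·V_2 - 0.00006667·V_3 = 0
Solving these 4 simultaneous equations (Gaussian elimination) gives:
  V_1 = 0.1169 V, V_2 = 0.1126 V, V_3 = 0.0001559 V, V_5 = 0.08989 V
I_R3 = (V_2 - V_3)/R3 = (0.1126 - 0.0001559)/750 = 0.0001499 A
|I_R3| = 0.0001499 A

Final answer: |I_R3| = 0.0001499 A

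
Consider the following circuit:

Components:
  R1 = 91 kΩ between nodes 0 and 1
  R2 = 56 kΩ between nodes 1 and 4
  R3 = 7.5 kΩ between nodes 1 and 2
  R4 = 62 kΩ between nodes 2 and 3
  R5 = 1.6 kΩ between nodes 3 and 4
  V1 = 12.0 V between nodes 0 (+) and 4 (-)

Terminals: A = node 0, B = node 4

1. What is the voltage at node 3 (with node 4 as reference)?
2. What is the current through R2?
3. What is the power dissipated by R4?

Nodal analysis, taking node 4 as the 0 V reference.
Source V1 fixes V_0 = 12 V.
KCL at each unknown node (sum of currents leaving = 0; resistances in Ω):
  Node 1: (V_1 - 12)/91000 + (V_1 - 0)/56000 + (V_1 - V_2)/7500 = 0
  Node 2: (V_2 - V_1)/7500 + (V_2 - V_3)/62000 = 0
  Node 3: (V_3 - V_2)/62000 + (V_3 - 0)/1600 = 0
Collecting terms (coefficients in siemens):
  0.0001622·V_1 - 0.0001333·V_2 = 0.0001319
  0.0001495·V_2 - 0.0001333·V_1 - 0.00001613·V_3 = 0
  0.0006411·V_3 - 0.00001613·V_2 = 0
Solving these 3 simultaneous equations (Gaussian elimination) gives:
  V_1 = 3.073 V, V_2 = 2.749 V, V_3 = 0.06915 V
Part 1:
  Read off the nodal solution: V_3 = 0.06915 V
Part 2:
  I_R2 = (V_1 - V_4)/R2 = (3.073 - 0)/56000 = 0.00005488 A
  Magnitude: I_R2 = 0.00005488 A
Part 3:
  I_R4 = (V_2 - V_3)/R4 = (2.749 - 0.06915)/62000 = 0.00004322 A
  P_R4 = I_R4² × R4 = (0.00004322)² × 62000 = 0.0001158 W

Final answers:
1. V_3 = 0.06915 V
2. I_R2 = 5.488e-05 A
3. P_R4 = 0.0001158 W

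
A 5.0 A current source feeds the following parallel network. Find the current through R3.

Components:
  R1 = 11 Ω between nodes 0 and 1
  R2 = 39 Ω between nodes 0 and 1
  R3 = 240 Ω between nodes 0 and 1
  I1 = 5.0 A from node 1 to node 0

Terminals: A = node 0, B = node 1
All resistors sit directly between nodes 0 and 1, so they are in parallel and share one voltage V; the full source current 5 A splits among them.
1/R_par = 1/11 + 1/39 + 1/240 = 0.1207 S  =>  R_par = 8.284 Ω
V = I × R_par = 5 × 8.284 = 41.42 V
I_R3 = V/R3 = 41.42/240 = 0.1726 A

Final answer: 0.1726 A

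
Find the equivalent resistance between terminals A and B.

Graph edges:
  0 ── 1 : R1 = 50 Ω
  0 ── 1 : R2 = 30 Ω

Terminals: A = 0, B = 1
Reduce the network between node 0 (A) and node 1 (B) by series/parallel combination:
  Rp1 = R1 ‖ R2 (parallel, both between nodes 0 and 1) = 1/(1/50 + 1/30) = 18.75 Ω
R_eq = 18.75 Ω

Final answer: 18.75 Ω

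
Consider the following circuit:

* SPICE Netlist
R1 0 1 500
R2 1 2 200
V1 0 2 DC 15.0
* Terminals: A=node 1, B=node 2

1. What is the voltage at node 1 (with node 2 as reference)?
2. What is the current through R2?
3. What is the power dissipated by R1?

Nodal analysis, taking node 2 as the 0 V reference.
Source V1 fixes V_0 = 15 V.
KCL at each unknown node (sum of currents leaving = 0; resistances in Ω):
  Node 1: (V_1 - 15)/500 + (V_1 - 0)/200 = 0
Collecting terms: 0.007 × V_1 = 0.03  =>  V_1 = 4.286 V
Part 1:
  Read off the nodal solution: V_1 = 4.286 V
Part 2:
  I_R2 = (V_1 - V_2)/R2 = (4.286 - 0)/200 = 0.02143 A
  Magnitude: I_R2 = 0.02143 A
Part 3:
  I_R1 = (V_0 - V_1)/R1 = (15 - 4.286)/500 = 0.02143 A
  P_R1 = I_R1² × R1 = (0.02143)² × 500 = 0.2296 W

Final answers:
1. V_1 = 4.286 V
2. I_R2 = 0.02143 A
3. P_R1 = 0.2296 W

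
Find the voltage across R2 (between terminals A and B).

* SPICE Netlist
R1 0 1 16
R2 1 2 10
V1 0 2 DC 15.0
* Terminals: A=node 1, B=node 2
R1 and R2 are in series across V1 (node 0 → node 1 → node 2), and the output A–B is taken across R2, so this is a voltage divider.
Series current: I = V1/(R1 + R2) = 15/(16 + 10) = 15/26 = 0.5769 A
V_R2 = I × R2 = V1 × R2/(R1 + R2) = 15 × 10/26 = 5.769 V

Final answer: 5.769 V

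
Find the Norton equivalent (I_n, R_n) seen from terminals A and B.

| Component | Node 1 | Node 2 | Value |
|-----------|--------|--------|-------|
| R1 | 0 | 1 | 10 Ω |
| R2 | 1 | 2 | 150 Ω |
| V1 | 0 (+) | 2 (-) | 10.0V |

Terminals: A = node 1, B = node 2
Find the Thévenin equivalent first; then I_n = V_th/R_th and R_n = R_th.
Step 1 — V_th is the open-circuit voltage V_A - V_B (nothing connected across the terminals).
Nodal analysis, taking node 2 as the 0 V reference.
Source V1 fixes V_0 = 10 V.
KCL at each unknown node (sum of currents leaving = 0; resistances in Ω):
  Node 1: (V_1 - 10)/10 + (V_1 - 0)/150 = 0
Collecting terms: 0.1067 × V_1 = 1  =>  V_1 = 9.375 V
V_th = V_1 - V_2 = 9.375 - 0 = 9.375 V
Step 2 — R_th: zero the source — replace V1 by a short circuit (node 2 merges into node 0) — and find the resistance seen between A (node 1) and B (node 0).
Reduce the network between node 1 (A) and node 0 (B) by series/parallel combination:
  Rp1 = R1 ‖ R2 (parallel, both between nodes 0 and 1) = 1/(1/10 + 1/150) = 9.375 Ω
R_th = 9.375 Ω
I_n = V_th/R_th = 9.375/9.375 = 1 A, and R_n = R_th = 9.375 Ω

Final answer: I_n = 1 A, R_n = 9.375 Ω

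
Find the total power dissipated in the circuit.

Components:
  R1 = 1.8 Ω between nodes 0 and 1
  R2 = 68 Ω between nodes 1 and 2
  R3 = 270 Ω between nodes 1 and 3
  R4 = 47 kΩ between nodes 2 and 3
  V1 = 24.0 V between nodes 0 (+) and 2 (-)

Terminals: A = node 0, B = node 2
Nodal analysis, taking node 2 as the 0 V reference.
Source V1 fixes V_0 = 24 V.
KCL at each unknown node (sum of currents leaving = 0; resistances in Ω):
  Node 1: (V_1 - 24)/1.8 + (V_1 - 0)/68 + (V_1 - V_3)/270 = 0
  Node 3: (V_3 - V_1)/270 + (V_3 - 0)/47000 = 0
Collecting terms (coefficients in siemens):
  0.574·V_1 - 0.003704·V_3 = 13.33
  0.003725·V_3 - 0.003704·V_1 = 0
Determinant D = (0.574)(0.003725) - (-0.003704)(-0.003704) = 0.002124
V_1 = [(13.33)(0.003725) - (-0.003704)(0)]/D = 23.38 V
V_3 = [(0.574)(0) - (13.33)(-0.003704)]/D = 23.25 V
Power in each resistor, P = (ΔV)²/R:
  P_R1 = (24 - 23.38)²/1.8 = 0.2134 W
  P_R2 = (23.38 - 0)²/68 = 8.039 W
  P_R3 = (23.38 - 23.25)²/270 = 0.00006605 W
  P_R4 = (0 - 23.25)²/47000 = 0.0115 W
P_total = P_R1 + P_R2 + P_R3 + P_R4 = 8.264 W

Final answer: 8.264 W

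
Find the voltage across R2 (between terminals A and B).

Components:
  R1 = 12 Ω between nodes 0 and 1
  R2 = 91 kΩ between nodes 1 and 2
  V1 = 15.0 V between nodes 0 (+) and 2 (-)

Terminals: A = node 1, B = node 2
R1 and R2 are in series across V1 (node 0 → node 1 → node 2), and the output A–B is taken across R2, so this is a voltage divider.
Series current: I = V1/(R1 + R2) = 15/(12 + 91000) = 15/91010 = 0.0001648 A
V_R2 = I × R2 = V1 × R2/(R1 + R2) = 15 × 91000/91010 = 15 V

Final answer: 15 V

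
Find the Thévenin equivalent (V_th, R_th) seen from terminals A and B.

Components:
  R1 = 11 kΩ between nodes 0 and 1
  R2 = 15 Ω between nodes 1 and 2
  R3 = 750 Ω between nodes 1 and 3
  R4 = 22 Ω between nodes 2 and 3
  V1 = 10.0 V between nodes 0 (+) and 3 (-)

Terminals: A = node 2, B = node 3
Step 1 — V_th is the open-circuit voltage V_A - V_B (nothing connected across the terminals).
Nodal analysis, taking node 3 as the 0 V reference.
Source V1 fixes V_0 = 10 V.
KCL at each unknown node (sum of currents leaving = 0; resistances in Ω):
  Node 1: (V_1 - 10)/11000 + (V_1 - V_2)/15 + (V_1 - 0)/750 = 0
  Node 2: (V_2 - V_1)/15 + (V_2 - 0)/22 = 0
Collecting terms (coefficients in siemens):
  0.06809·V_1 - 0.06667·V_2 = 0.0009091
  0.1121·V_2 - 0.06667·V_1 = 0
Determinant D = (0.06809)(0.1121) - (-0.06667)(-0.06667) = 0.00319
V_1 = [(0.0009091)(0.1121) - (-0.06667)(0)]/D = 0.03195 V
V_2 = [(0.06809)(0) - (0.0009091)(-0.06667)]/D = 0.019 V
V_th = V_2 - V_3 = 0.019 - 0 = 0.019 V
Step 2 — R_th: zero the source — replace V1 by a short circuit (node 3 merges into node 0) — and find the resistance seen between A (node 2) and B (node 0).
Reduce the network between node 2 (A) and node 0 (B) by series/parallel combination:
  Rp1 = R1 ‖ R3 (parallel, both between nodes 0 and 1) = 1/(1/11000 + 1/750) = 702.1 Ω
  Rs1 = R2 + Rp1 (series, joined only at node 1) = 15 + 702.1 = 717.1 Ω
  Rp2 = R4 ‖ Rs1 (parallel, both between nodes 0 and 2) = 1/(1/22 + 1/717.1) = 21.35 Ω
R_th = 21.35 Ω

Final answer: V_th = 0.019 V, R_th = 21.35 Ω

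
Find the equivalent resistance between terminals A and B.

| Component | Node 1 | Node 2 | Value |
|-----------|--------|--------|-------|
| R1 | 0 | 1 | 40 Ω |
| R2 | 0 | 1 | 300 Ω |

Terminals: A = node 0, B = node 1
Reduce the network between node 0 (A) and node 1 (B) by series/parallel combination:
  Rp1 = R1 ‖ R2 (parallel, both between nodes 0 and 1) = 1/(1/40 + 1/300) = 35.29 Ω
R_eq = 35.29 Ω

Final answer: 35.29 Ω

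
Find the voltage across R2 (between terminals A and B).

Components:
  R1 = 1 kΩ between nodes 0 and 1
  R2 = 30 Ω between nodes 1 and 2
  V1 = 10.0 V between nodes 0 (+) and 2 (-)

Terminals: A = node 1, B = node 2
R1 and R2 are in series across V1 (node 0 → node 1 → node 2), and the output A–B is taken across R2, so this is a voltage divider.
Series current: I = V1/(R1 + R2) = 10/(1000 + 30) = 10/1030 = 0.009709 A
V_R2 = I × R2 = V1 × R2/(R1 + R2) = 10 × 30/1030 = 0.2913 V

Final answer: 0.2913 V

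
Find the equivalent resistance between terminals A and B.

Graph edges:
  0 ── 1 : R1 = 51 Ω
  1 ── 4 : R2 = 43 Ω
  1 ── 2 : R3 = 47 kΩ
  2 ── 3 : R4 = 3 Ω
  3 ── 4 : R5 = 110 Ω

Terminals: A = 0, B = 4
Reduce the network between node 0 (A) and node 4 (B) by series/parallel combination:
  Rs1 = R3 + R4 (series, joined only at node 2) = 47000 + 3 = 47000 Ω
  Rs2 = R5 + Rs1 (series, joined only at node 3) = 110 + 47000 = 47110 Ω
  Rp1 = R2 ‖ Rs2 (parallel, both between nodes 1 and 4) = 1/(1/43 + 1/47110) = 42.96 Ω
  Rs3 = R1 + Rp1 (series, joined only at node 1) = 51 + 42.96 = 93.96 Ω
R_eq = 93.96 Ω

Final answer: 93.96 Ω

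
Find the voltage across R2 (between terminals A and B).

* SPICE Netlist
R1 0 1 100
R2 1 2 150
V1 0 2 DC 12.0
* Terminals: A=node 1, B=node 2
R1 and R2 are in series across V1 (node 0 → node 1 → node 2), and the output A–B is taken across R2, so this is a voltage divider.
Series current: I = V1/(R1 + R2) = 12/(100 + 150) = 12/250 = 0.048 A
V_R2 = I × R2 = V1 × R2/(R1 + R2) = 12 × 150/250 = 7.2 V

Final answer: 7.2 V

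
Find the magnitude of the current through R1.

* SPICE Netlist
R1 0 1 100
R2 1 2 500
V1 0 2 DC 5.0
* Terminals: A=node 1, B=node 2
Nodal analysis, taking node 2 as the 0 V reference.
Source V1 fixes V_0 = 5 V.
KCL at each unknown node (sum of currents leaving = 0; resistances in Ω):
  Node 1: (V_1 - 5)/100 + (V_1 - 0)/500 = 0
Collecting terms: 0.012 × V_1 = 0.05  =>  V_1 = 4.167 V
I_R1 = (V_0 - V_1)/R1 = (5 - 4.167)/100 = 0.008333 A
|I_R1| = 0.008333 A

Final answer: |I_R1| = 0.008333 A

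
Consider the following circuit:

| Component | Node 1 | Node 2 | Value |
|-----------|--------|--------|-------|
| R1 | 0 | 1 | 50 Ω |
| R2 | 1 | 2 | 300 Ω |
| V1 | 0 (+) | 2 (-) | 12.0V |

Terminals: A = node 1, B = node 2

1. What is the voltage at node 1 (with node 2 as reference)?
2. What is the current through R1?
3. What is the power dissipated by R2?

Nodal analysis, taking node 2 as the 0 V reference.
Source V1 fixes V_0 = 12 V.
KCL at each unknown node (sum of currents leaving = 0; resistances in Ω):
  Node 1: (V_1 - 12)/50 + (V_1 - 0)/300 = 0
Collecting terms: 0.02333 × V_1 = 0.24  =>  V_1 = 10.29 V
Part 1:
  Read off the nodal solution: V_1 = 10.29 V
Part 2:
  I_R1 = (V_0 - V_1)/R1 = (12 - 10.29)/50 = 0.03429 A
  Magnitude: I_R1 = 0.03429 A
Part 3:
  I_R2 = (V_1 - V_2)/R2 = (10.29 - 0)/300 = 0.03429 A
  P_R2 = I_R2² × R2 = (0.03429)² × 300 = 0.3527 W

Final answers:
1. V_1 = 10.29 V
2. I_R1 = 0.03429 A
3. P_R2 = 0.3527 W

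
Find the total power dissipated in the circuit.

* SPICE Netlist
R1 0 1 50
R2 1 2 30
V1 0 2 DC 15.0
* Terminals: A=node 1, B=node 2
Nodal analysis, taking node 2 as the 0 V reference.
Source V1 fixes V_0 = 15 V.
KCL at each unknown node (sum of currents leaving = 0; resistances in Ω):
  Node 1: (V_1 - 15)/50 + (V_1 - 0)/30 = 0
Collecting terms: 0.05333 × V_1 = 0.3  =>  V_1 = 5.625 V
Power in each resistor, P = (ΔV)²/R:
  P_R1 = (15 - 5.625)²/50 = 1.758 W
  P_R2 = (5.625 - 0)²/30 = 1.055 W
P_total = P_R1 + P_R2 = 2.812 W

Final answer: 2.812 W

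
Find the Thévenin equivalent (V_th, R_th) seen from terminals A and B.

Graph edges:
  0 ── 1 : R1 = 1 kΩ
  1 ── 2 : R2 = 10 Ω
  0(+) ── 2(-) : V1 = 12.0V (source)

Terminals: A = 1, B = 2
Step 1 — V_th is the open-circuit voltage V_A - V_B (nothing connected across the terminals).
Nodal analysis, taking node 2 as the 0 V reference.
Source V1 fixes V_0 = 12 V.
KCL at each unknown node (sum of currents leaving = 0; resistances in Ω):
  Node 1: (V_1 - 12)/1000 + (V_1 - 0)/10 = 0
Collecting terms: 0.101 × V_1 = 0.012  =>  V_1 = 0.1188 V
V_th = V_1 - V_2 = 0.1188 - 0 = 0.1188 V
Step 2 — R_th: zero the source — replace V1 by a short circuit (node 2 merges into node 0) — and find the resistance seen between A (node 1) and B (node 0).
Reduce the network between node 1 (A) and node 0 (B) by series/parallel combination:
  Rp1 = R1 ‖ R2 (parallel, both between nodes 0 and 1) = 1/(1/1000 + 1/10) = 9.901 Ω
R_th = 9.901 Ω

Final answer: V_th = 0.1188 V, R_th = 9.901 Ω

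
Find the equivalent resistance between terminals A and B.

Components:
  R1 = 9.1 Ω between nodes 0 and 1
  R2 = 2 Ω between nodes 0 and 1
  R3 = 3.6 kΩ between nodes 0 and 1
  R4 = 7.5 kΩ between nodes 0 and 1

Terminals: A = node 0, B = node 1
Reduce the network between node 0 (A) and node 1 (B) by series/parallel combination:
  Rp1 = R1 ‖ R2 ‖ R3 ‖ R4 (parallel, all between nodes 0 and 1) = 1/(1/9.1 + 1/2 + 1/3600 + 1/7500) = 1.639 Ω
R_eq = 1.639 Ω

Final answer: 1.639 Ω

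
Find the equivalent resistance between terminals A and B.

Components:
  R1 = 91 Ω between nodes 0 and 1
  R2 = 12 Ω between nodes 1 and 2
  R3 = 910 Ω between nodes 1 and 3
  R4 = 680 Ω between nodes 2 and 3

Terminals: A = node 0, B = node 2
Reduce the network between node 0 (A) and node 2 (B) by series/parallel combination:
  Rs1 = R3 + R4 (series, joined only at node 3) = 910 + 680 = 1590 Ω
  Rp1 = R2 ‖ Rs1 (parallel, both between nodes 1 and 2) = 1/(1/12 + 1/1590) = 11.91 Ω
  Rs2 = R1 + Rp1 (series, joined only at node 1) = 91 + 11.91 = 102.9 Ω
R_eq = 102.9 Ω

Final answer: 102.9 Ω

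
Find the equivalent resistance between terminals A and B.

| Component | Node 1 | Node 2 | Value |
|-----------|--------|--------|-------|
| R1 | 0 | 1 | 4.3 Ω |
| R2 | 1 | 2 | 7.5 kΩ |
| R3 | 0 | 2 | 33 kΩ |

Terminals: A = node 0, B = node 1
Reduce the network between node 0 (A) and node 1 (B) by series/parallel combination:
  Rs1 = R3 + R2 (series, joined only at node 2) = 33000 + 7500 = 40500 Ω
  Rp1 = R1 ‖ Rs1 (parallel, both between nodes 0 and 1) = 1/(1/4.3 + 1/40500) = 4.3 Ω
R_eq = 4.3 Ω

Final answer: 4.3 Ω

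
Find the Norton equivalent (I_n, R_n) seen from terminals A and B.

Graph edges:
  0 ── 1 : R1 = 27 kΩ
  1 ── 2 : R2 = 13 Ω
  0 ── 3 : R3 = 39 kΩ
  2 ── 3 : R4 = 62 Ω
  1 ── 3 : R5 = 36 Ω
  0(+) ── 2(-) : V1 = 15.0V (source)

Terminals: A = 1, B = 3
Find the Thévenin equivalent first; then I_n = V_th/R_th and R_n = R_th.
Step 1 — V_th is the open-circuit voltage V_A - V_B (nothing connected across the terminals).
Nodal analysis, taking node 2 as the 0 V reference.
Source V1 fixes V_0 = 15 V.
KCL at each unknown node (sum of currents leaving = 0; resistances in Ω):
  Node 1: (V_1 - 15)/27000 + (V_1 - 0)/13 + (V_1 - V_3)/36 = 0
  Node 3: (V_3 - 15)/39000 + (V_3 - 0)/62 + (V_3 - V_1)/36 = 0
Collecting terms (coefficients in siemens):
  0.1047·V_1 - 0.02778·V_3 = 0.0005556
  0.04393·V_3 - 0.02778·V_1 = 0.0003846
Determinant D = (0.1047)(0.04393) - (-0.02778)(-0.02778) = 0.00383
V_1 = [(0.0005556)(0.04393) - (-0.02778)(0.0003846)]/D = 0.009163 V
V_3 = [(0.1047)(0.0003846) - (0.0005556)(-0.02778)]/D = 0.01455 V
V_th = V_1 - V_3 = 0.009163 - 0.01455 = -0.005385 V
Step 2 — R_th: zero the source — replace V1 by a short circuit (node 2 merges into node 0) — and find the resistance seen between A (node 1) and B (node 3).
Reduce the network between node 1 (A) and node 3 (B) by series/parallel combination:
  Rp1 = R1 ‖ R2 (parallel, both between nodes 0 and 1) = 1/(1/27000 + 1/13) = 12.99 Ω
  Rp2 = R3 ‖ R4 (parallel, both between nodes 0 and 3) = 1/(1/39000 + 1/62) = 61.9 Ω
  Rs1 = Rp1 + Rp2 (series, joined only at node 0) = 12.99 + 61.9 = 74.9 Ω
  Rp3 = R5 ‖ Rs1 (parallel, both between nodes 1 and 3) = 1/(1/36 + 1/74.9) = 24.31 Ω
R_th = 24.31 Ω
I_n = V_th/R_th = -0.005385/24.31 = -0.0002215 A, and R_n = R_th = 24.31 Ω

Final answer: I_n = -0.0002215 A, R_n = 24.31 Ω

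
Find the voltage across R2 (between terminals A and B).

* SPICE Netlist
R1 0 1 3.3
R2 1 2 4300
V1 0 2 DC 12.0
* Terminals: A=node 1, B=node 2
R1 and R2 are in series across V1 (node 0 → node 1 → node 2), and the output A–B is taken across R2, so this is a voltage divider.
Series current: I = V1/(R1 + R2) = 12/(3.3 + 4300) = 12/4303 = 0.002789 A
V_R2 = I × R2 = V1 × R2/(R1 + R2) = 12 × 4300/4303 = 11.99 V

Final answer: 11.99 V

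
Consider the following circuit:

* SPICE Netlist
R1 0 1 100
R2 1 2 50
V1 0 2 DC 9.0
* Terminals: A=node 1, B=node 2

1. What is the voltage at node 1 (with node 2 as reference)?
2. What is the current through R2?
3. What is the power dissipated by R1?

Nodal analysis, taking node 2 as the 0 V reference.
Source V1 fixes V_0 = 9 V.
KCL at each unknown node (sum of currents leaving = 0; resistances in Ω):
  Node 1: (V_1 - 9)/100 + (V_1 - 0)/50 = 0
Collecting terms: 0.03 × V_1 = 0.09  =>  V_1 = 3 V
Part 1:
  Read off the nodal solution: V_1 = 3 V
Part 2:
  I_R2 = (V_1 - V_2)/R2 = (3 - 0)/50 = 0.06 A
  Magnitude: I_R2 = 0.06 A
Part 3:
  I_R1 = (V_0 - V_1)/R1 = (9 - 3)/100 = 0.06 A
  P_R1 = I_R1² × R1 = (0.06)² × 100 = 0.36 W

Final answers:
1. V_1 = 3 V
2. I_R2 = 0.06 A
3. P_R1 = 0.36 W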